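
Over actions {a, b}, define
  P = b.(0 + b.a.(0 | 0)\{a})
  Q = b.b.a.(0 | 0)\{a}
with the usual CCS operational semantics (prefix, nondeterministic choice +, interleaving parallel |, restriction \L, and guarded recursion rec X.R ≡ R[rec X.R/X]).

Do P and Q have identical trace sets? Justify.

traces(P) = traces(Q)

Reachable graph of P (4 states):
  m0 = b.(0 + b.a.(0 | 0)\{a}) has moves ··b··> m1
  m1 = 0 + b.a.(0 | 0)\{a} has moves ··b··> m2
  m2 = a.(0 | 0)\{a} has moves ··a··> m3
  m3 = (0 | 0)\{a} has moves ∅
Reachable graph of Q (4 states):
  n0 = b.b.a.(0 | 0)\{a} has moves ··b··> n1
  n1 = b.a.(0 | 0)\{a} has moves ··b··> n2
  n2 = a.(0 | 0)\{a} has moves ··a··> n3
  n3 = (0 | 0)\{a} has moves ∅
Partition-refinement fixed point:
  B0 = {m0, n0}
  B1 = {m1, n1}
  B2 = {m2, n2}
  B3 = {m3, n3}
m0 ∈ B0, n0 ∈ B0 → same block
Bisimilar ⇒ trace-equivalent.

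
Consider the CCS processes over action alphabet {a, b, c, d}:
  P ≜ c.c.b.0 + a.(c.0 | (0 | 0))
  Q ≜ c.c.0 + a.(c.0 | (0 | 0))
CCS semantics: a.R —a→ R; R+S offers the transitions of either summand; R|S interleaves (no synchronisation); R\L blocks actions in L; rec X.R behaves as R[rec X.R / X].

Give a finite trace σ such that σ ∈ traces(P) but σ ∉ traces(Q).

ccb

LTS(P): 6 reachable states
  p0 = c.c.b.0 + a.(c.0 | (0 | 0)) has moves ··a··> p1, ··c··> p2
  p1 = c.0 | (0 | 0) has moves ··c··> p3
  p2 = c.b.0 has moves ··c··> p4
  p3 = 0 | (0 | 0) has moves ·
  p4 = b.0 has moves ··b··> p5
  p5 = 0 has moves ·
LTS(Q): 5 reachable states
  q0 = c.c.0 + a.(c.0 | (0 | 0)) has moves ··a··> q1, ··c··> q2
  q1 = c.0 | (0 | 0) has moves ··c··> q3
  q2 = c.0 has moves ··c··> q4
  q3 = 0 | (0 | 0) has moves ·
  q4 = 0 has moves ·
Run σ = ⟨ccb⟩ on P: start {p0}
  [1] c ⇒ {p2}
  [2] c ⇒ {p4}
  [3] b ⇒ {p5}
  ✓ P
Run σ = ⟨ccb⟩ on Q: start {q0}
  [1] c ⇒ {q2}
  [2] c ⇒ {q4}
  [3] b ⇒ ∅ (Q stuck)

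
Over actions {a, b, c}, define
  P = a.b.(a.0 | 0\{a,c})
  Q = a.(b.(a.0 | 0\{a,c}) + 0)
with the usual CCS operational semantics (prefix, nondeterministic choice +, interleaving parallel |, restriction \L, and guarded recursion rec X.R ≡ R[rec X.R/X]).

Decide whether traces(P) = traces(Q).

YES

P's transition system — 4 states:
  p0 = a.b.(a.0 | 0\{a,c}) | -a-> p1
  p1 = b.(a.0 | 0\{a,c}) | -b-> p2
  p2 = a.0 | 0\{a,c} | -a-> p3
  p3 = 0 | 0\{a,c} | stopped
Q's transition system — 4 states:
  q0 = a.(b.(a.0 | 0\{a,c}) + 0) | -a-> q1
  q1 = b.(a.0 | 0\{a,c}) + 0 | -b-> q2
  q2 = a.0 | 0\{a,c} | -a-> q3
  q3 = 0 | 0\{a,c} | stopped
Partition-refinement fixed point:
  B0 = {p0, q0}
  B1 = {p1, q1}
  B2 = {p2, q2}
  B3 = {p3, q3}
p0 ∈ B0, q0 ∈ B0 → same block
Bisimilar ⇒ trace-equivalent.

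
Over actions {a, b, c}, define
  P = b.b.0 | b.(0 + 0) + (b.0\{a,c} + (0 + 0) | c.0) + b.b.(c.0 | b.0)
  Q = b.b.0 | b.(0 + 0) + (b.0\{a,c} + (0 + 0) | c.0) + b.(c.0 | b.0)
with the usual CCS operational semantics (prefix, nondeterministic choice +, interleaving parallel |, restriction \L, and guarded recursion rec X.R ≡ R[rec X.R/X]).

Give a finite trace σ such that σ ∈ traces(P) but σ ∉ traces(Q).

P's transition system — 13 states:
  s0 = b.b.0 | b.(0 + 0) + (b.0\{a,c} + (0 + 0) | c.0) + b.b.(c.0 | b.0) :: --b--▸ s1, --b--▸ s2, --b--▸ s3, --b--▸ s4, --c--▸ s5
  s1 = 0\{a,c} :: ·
  s2 = b.(c.0 | b.0) :: --b--▸ s6
  s3 = b.0 | b.(0 + 0) :: --b--▸ s7, --b--▸ s8
  s4 = b.b.0 | (0 + 0) :: --b--▸ s8
  s5 = (0 + 0) | 0 :: ·
  s6 = c.0 | b.0 :: --b--▸ s9, --c--▸ s10
  s7 = 0 | b.(0 + 0) :: --b--▸ s11
  s8 = b.0 | (0 + 0) :: --b--▸ s11
  s9 = c.0 | 0 :: --c--▸ s12
  s10 = 0 | b.0 :: --b--▸ s12
  s11 = 0 | (0 + 0) :: ·
  s12 = 0 | 0 :: ·
Q's transition system — 12 states:
  t0 = b.b.0 | b.(0 + 0) + (b.0\{a,c} + (0 + 0) | c.0) + b.(c.0 | b.0) :: --b--▸ t1, --b--▸ t2, --b--▸ t3, --b--▸ t4, --c--▸ t5
  t1 = 0\{a,c} :: ·
  t2 = b.0 | b.(0 + 0) :: --b--▸ t6, --b--▸ t7
  t3 = b.b.0 | (0 + 0) :: --b--▸ t7
  t4 = c.0 | b.0 :: --b--▸ t8, --c--▸ t9
  t5 = (0 + 0) | 0 :: ·
  t6 = 0 | b.(0 + 0) :: --b--▸ t10
  t7 = b.0 | (0 + 0) :: --b--▸ t10
  t8 = c.0 | 0 :: --c--▸ t11
  t9 = 0 | b.0 :: --b--▸ t11
  t10 = 0 | (0 + 0) :: ·
  t11 = 0 | 0 :: ·
Run σ = ⟨bbbc⟩ on P: start {s0}
  step 1 (b): {s1, s2, s3, s4}
  step 2 (b): {s6, s7, s8}
  step 3 (b): {s11, s9}
  step 4 (c): {s12}
  ✓ P
Run σ = ⟨bbbc⟩ on Q: start {t0}
  step 1 (b): {t1, t2, t3, t4}
  step 2 (b): {t6, t7, t8}
  step 3 (b): {t10}
  step 4 (c): ∅ (Q stuck)

bbbc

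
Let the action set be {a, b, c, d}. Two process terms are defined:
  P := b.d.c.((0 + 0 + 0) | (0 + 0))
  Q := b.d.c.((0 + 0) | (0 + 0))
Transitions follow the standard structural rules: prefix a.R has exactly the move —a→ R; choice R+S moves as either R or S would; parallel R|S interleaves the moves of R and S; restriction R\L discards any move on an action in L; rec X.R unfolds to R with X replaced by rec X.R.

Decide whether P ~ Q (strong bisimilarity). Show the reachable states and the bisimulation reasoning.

Reachable graph of P (4 states):
  s0 = b.d.c.((0 + 0 + 0) | (0 + 0)) → =b=> s1
  s1 = d.c.((0 + 0 + 0) | (0 + 0)) → =d=> s2
  s2 = c.((0 + 0 + 0) | (0 + 0)) → =c=> s3
  s3 = (0 + 0 + 0) | (0 + 0) → stopped
Reachable graph of Q (4 states):
  t0 = b.d.c.((0 + 0) | (0 + 0)) → =b=> t1
  t1 = d.c.((0 + 0) | (0 + 0)) → =d=> t2
  t2 = c.((0 + 0) | (0 + 0)) → =c=> t3
  t3 = (0 + 0) | (0 + 0) → stopped
Coarsest stable partition (strong bisimilarity classes):
  B0 = {s0, t0}
  B1 = {s1, t1}
  B2 = {s2, t2}
  B3 = {s3, t3}
s0 ∈ B0, t0 ∈ B0 → same block

YES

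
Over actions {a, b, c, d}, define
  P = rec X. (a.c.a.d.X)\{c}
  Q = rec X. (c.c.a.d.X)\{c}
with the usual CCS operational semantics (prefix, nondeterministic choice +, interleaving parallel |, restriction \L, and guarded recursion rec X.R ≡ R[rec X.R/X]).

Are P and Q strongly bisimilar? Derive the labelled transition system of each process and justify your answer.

LTS(P): 2 reachable states
  u0 = rec X. (a.c.a.d.X)\{c} :: -a-> u1
  u1 = (c.a.d.(rec X. (a.c.a.d.X)\{c}))\{c} :: deadlocked
LTS(Q): 1 reachable states
  v0 = rec X. (c.c.a.d.X)\{c} :: deadlocked
Bisimilarity quotient blocks:
  B0 = {u0}
  B1 = {u1, v0}
u0 ∈ B0, v0 ∈ B1 → different blocks

P ≁ Q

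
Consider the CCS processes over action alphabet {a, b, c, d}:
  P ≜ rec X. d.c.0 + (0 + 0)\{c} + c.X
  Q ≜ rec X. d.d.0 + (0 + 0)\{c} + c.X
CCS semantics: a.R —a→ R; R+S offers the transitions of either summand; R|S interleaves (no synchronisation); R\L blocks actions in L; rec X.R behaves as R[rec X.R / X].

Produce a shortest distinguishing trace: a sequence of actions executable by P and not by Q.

dc

Reachable graph of P (3 states):
  s0 = rec X. d.c.0 + (0 + 0)\{c} + c.X :: -c-> s0, -d-> s1
  s1 = c.0 :: -c-> s2
  s2 = 0 :: ·
Reachable graph of Q (3 states):
  t0 = rec X. d.d.0 + (0 + 0)\{c} + c.X :: -c-> t0, -d-> t1
  t1 = d.0 :: -d-> t2
  t2 = 0 :: ·
Trace ⟨dc⟩ through P, begin at {s0}:
  [1] d ⇒ {s1}
  [2] c ⇒ {s2}
  — P admits the full trace.
Trace ⟨dc⟩ through Q, begin at {t0}:
  [1] d ⇒ {t1}
  [2] c ⇒ ∅ (Q stuck)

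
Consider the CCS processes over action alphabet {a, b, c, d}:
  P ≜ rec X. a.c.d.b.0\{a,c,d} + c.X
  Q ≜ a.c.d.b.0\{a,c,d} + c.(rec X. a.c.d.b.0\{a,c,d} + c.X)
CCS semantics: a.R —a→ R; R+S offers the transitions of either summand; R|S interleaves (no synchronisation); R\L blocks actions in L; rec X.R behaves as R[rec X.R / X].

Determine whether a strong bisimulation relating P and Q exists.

P's transition system — 5 states:
  u0 = rec X. a.c.d.b.0\{a,c,d} + c.X :: -a-> u1, -c-> u0
  u1 = c.d.b.0\{a,c,d} :: -c-> u2
  u2 = d.b.0\{a,c,d} :: -d-> u3
  u3 = b.0\{a,c,d} :: -b-> u4
  u4 = 0\{a,c,d} :: (no moves)
Q's transition system — 6 states:
  v0 = a.c.d.b.0\{a,c,d} + c.(rec X. a.c.d.b.0\{a,c,d} + c.X) :: -a-> v1, -c-> v2
  v1 = c.d.b.0\{a,c,d} :: -c-> v3
  v2 = rec X. a.c.d.b.0\{a,c,d} + c.X :: -a-> v1, -c-> v2
  v3 = d.b.0\{a,c,d} :: -d-> v4
  v4 = b.0\{a,c,d} :: -b-> v5
  v5 = 0\{a,c,d} :: (no moves)
Partition-refinement fixed point:
  B0 = {u0, v0, v2}
  B1 = {u1, v1}
  B2 = {u2, v3}
  B3 = {u3, v4}
  B4 = {u4, v5}
u0 ∈ B0, v0 ∈ B0 → same block

P ~ Q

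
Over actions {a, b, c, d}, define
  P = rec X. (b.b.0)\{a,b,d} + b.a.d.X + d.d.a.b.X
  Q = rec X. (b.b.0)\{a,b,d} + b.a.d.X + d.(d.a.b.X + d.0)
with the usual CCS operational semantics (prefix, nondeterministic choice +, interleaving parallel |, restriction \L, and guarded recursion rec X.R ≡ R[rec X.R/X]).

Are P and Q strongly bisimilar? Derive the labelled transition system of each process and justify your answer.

not bisimilar

Reachable graph of P (6 states):
  u0 = rec X. (b.b.0)\{a,b,d} + b.a.d.X + d.d.a.b.X | —b→ u1, —d→ u2
  u1 = a.d.(rec X. (b.b.0)\{a,b,d} + b.a.d.X + d.d.a.b.X) | —a→ u3
  u2 = d.a.b.(rec X. (b.b.0)\{a,b,d} + b.a.d.X + d.d.a.b.X) | —d→ u4
  u3 = d.(rec X. (b.b.0)\{a,b,d} + b.a.d.X + d.d.a.b.X) | —d→ u0
  u4 = a.b.(rec X. (b.b.0)\{a,b,d} + b.a.d.X + d.d.a.b.X) | —a→ u5
  u5 = b.(rec X. (b.b.0)\{a,b,d} + b.a.d.X + d.d.a.b.X) | —b→ u0
Reachable graph of Q (7 states):
  v0 = rec X. (b.b.0)\{a,b,d} + b.a.d.X + d.(d.a.b.X + d.0) | —b→ v1, —d→ v2
  v1 = a.d.(rec X. (b.b.0)\{a,b,d} + b.a.d.X + d.(d.a.b.X + d.0)) | —a→ v3
  v2 = d.a.b.(rec X. (b.b.0)\{a,b,d} + b.a.d.X + d.(d.a.b.X + d.0)) + d.0 | —d→ v4, —d→ v5
  v3 = d.(rec X. (b.b.0)\{a,b,d} + b.a.d.X + d.(d.a.b.X + d.0)) | —d→ v0
  v4 = 0 | stopped
  v5 = a.b.(rec X. (b.b.0)\{a,b,d} + b.a.d.X + d.(d.a.b.X + d.0)) | —a→ v6
  v6 = b.(rec X. (b.b.0)\{a,b,d} + b.a.d.X + d.(d.a.b.X + d.0)) | —b→ v0
Coarsest stable partition (strong bisimilarity classes):
  B0 = {u0}
  B1 = {u1}
  B2 = {u3}
  B3 = {u2}
  B4 = {u4}
  B5 = {u5}
  B6 = {v0}
  B7 = {v1}
  B8 = {v3}
  B9 = {v2}
  B10 = {v5}
  B11 = {v6}
  B12 = {v4}
u0 ∈ B0, v0 ∈ B6 → different blocks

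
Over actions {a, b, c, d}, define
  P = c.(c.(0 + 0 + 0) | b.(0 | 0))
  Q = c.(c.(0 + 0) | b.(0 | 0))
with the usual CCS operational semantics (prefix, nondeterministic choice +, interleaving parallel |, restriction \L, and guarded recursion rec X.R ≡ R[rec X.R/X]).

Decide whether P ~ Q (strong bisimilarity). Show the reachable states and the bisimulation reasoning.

Reachable graph of P (5 states):
  p0 = c.(c.(0 + 0 + 0) | b.(0 | 0)) ⊢ -c-> p1
  p1 = c.(0 + 0 + 0) | b.(0 | 0) ⊢ -b-> p2, -c-> p3
  p2 = c.(0 + 0 + 0) | (0 | 0) ⊢ -c-> p4
  p3 = (0 + 0 + 0) | b.(0 | 0) ⊢ -b-> p4
  p4 = (0 + 0 + 0) | (0 | 0) ⊢ ·
Reachable graph of Q (5 states):
  q0 = c.(c.(0 + 0) | b.(0 | 0)) ⊢ -c-> q1
  q1 = c.(0 + 0) | b.(0 | 0) ⊢ -b-> q2, -c-> q3
  q2 = c.(0 + 0) | (0 | 0) ⊢ -c-> q4
  q3 = (0 + 0) | b.(0 | 0) ⊢ -b-> q4
  q4 = (0 + 0) | (0 | 0) ⊢ ·
Partition-refinement fixed point:
  B0 = {p0, q0}
  B1 = {p1, q1}
  B2 = {p3, q3}
  B3 = {p4, q4}
  B4 = {p2, q2}
p0 ∈ B0, q0 ∈ B0 → same block

P ~ Q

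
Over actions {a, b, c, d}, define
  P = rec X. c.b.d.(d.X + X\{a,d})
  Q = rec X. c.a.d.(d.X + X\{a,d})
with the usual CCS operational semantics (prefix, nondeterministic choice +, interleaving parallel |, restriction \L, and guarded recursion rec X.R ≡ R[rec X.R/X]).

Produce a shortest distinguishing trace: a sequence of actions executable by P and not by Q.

cb

Reachable graph of P (6 states):
  u0 = rec X. c.b.d.(d.X + X\{a,d}) → ··c··> u1
  u1 = b.d.(d.(rec X. c.b.d.(d.X + X\{a,d})) + (rec X. c.b.d.(d.X + X\{a,d}))\{a,d}) → ··b··> u2
  u2 = d.(d.(rec X. c.b.d.(d.X + X\{a,d})) + (rec X. c.b.d.(d.X + X\{a,d}))\{a,d}) → ··d··> u3
  u3 = d.(rec X. c.b.d.(d.X + X\{a,d})) + (rec X. c.b.d.(d.X + X\{a,d}))\{a,d} → ··c··> u4, ··d··> u0
  u4 = (b.d.(d.(rec X. c.b.d.(d.X + X\{a,d})) + (rec X. c.b.d.(d.X + X\{a,d}))\{a,d}))\{a,d} → ··b··> u5
  u5 = (d.(d.(rec X. c.b.d.(d.X + X\{a,d})) + (rec X. c.b.d.(d.X + X\{a,d}))\{a,d}))\{a,d} → (no moves)
Reachable graph of Q (5 states):
  v0 = rec X. c.a.d.(d.X + X\{a,d}) → ··c··> v1
  v1 = a.d.(d.(rec X. c.a.d.(d.X + X\{a,d})) + (rec X. c.a.d.(d.X + X\{a,d}))\{a,d}) → ··a··> v2
  v2 = d.(d.(rec X. c.a.d.(d.X + X\{a,d})) + (rec X. c.a.d.(d.X + X\{a,d}))\{a,d}) → ··d··> v3
  v3 = d.(rec X. c.a.d.(d.X + X\{a,d})) + (rec X. c.a.d.(d.X + X\{a,d}))\{a,d} → ··c··> v4, ··d··> v0
  v4 = (a.d.(d.(rec X. c.a.d.(d.X + X\{a,d})) + (rec X. c.a.d.(d.X + X\{a,d}))\{a,d}))\{a,d} → (no moves)
Run σ = ⟨cb⟩ on P: start {u0}
  [1] c ⇒ {u1}
  [2] b ⇒ {u2}
  ✓ P
Run σ = ⟨cb⟩ on Q: start {v0}
  [1] c ⇒ {v1}
  [2] b ⇒ ∅ (Q stuck)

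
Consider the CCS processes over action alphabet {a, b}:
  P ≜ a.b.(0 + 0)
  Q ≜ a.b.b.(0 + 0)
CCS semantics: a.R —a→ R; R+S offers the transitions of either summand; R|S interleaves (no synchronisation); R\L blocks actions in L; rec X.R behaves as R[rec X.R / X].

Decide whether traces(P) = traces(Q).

Reachable graph of P (3 states):
  s0 = a.b.(0 + 0) → =a=> s1
  s1 = b.(0 + 0) → =b=> s2
  s2 = 0 + 0 → stopped
Reachable graph of Q (4 states):
  t0 = a.b.b.(0 + 0) → =a=> t1
  t1 = b.b.(0 + 0) → =b=> t2
  t2 = b.(0 + 0) → =b=> t3
  t3 = 0 + 0 → stopped
Trace ⟨abb⟩ through Q, begin at {t0}:
  step 1 (a): {t1}
  step 2 (b): {t2}
  step 3 (b): {t3}
  — Q admits the full trace.
Trace ⟨abb⟩ through P, begin at {s0}:
  step 1 (a): {s1}
  step 2 (b): {s2}
  step 3 (b): ∅  — P cannot continue

NO — witness ⟨abb⟩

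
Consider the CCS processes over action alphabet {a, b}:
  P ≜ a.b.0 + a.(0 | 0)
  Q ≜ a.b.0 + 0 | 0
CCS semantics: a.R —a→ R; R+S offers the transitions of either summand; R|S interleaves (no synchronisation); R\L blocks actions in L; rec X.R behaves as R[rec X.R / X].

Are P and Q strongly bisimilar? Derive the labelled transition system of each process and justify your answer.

P ≁ Q

Reachable graph of P (4 states):
  m0 = a.b.0 + a.(0 | 0) ⊢ ··a··> m1, ··a··> m2
  m1 = 0 | 0 ⊢ ∅
  m2 = b.0 ⊢ ··b··> m3
  m3 = 0 ⊢ ∅
Reachable graph of Q (3 states):
  n0 = a.b.0 + 0 | 0 ⊢ ··a··> n1
  n1 = b.0 ⊢ ··b··> n2
  n2 = 0 ⊢ ∅
Bisimilarity quotient blocks:
  B0 = {m0}
  B1 = {m1, m3, n2}
  B2 = {m2, n1}
  B3 = {n0}
m0 ∈ B0, n0 ∈ B3 → different blocks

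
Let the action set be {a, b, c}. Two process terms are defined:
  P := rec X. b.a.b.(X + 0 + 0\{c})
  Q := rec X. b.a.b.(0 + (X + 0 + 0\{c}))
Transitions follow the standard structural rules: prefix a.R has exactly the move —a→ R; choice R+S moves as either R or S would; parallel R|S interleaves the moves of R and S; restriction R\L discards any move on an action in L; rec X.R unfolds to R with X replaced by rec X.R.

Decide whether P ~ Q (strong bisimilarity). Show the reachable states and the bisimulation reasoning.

Reachable graph of P (4 states):
  p0 = rec X. b.a.b.(X + 0 + 0\{c}) :: —b→ p1
  p1 = a.b.((rec X. b.a.b.(X + 0 + 0\{c})) + 0 + 0\{c}) :: —a→ p2
  p2 = b.((rec X. b.a.b.(X + 0 + 0\{c})) + 0 + 0\{c}) :: —b→ p3
  p3 = (rec X. b.a.b.(X + 0 + 0\{c})) + 0 + 0\{c} :: —b→ p1
Reachable graph of Q (4 states):
  q0 = rec X. b.a.b.(0 + (X + 0 + 0\{c})) :: —b→ q1
  q1 = a.b.(0 + ((rec X. b.a.b.(0 + (X + 0 + 0\{c}))) + 0 + 0\{c})) :: —a→ q2
  q2 = b.(0 + ((rec X. b.a.b.(0 + (X + 0 + 0\{c}))) + 0 + 0\{c})) :: —b→ q3
  q3 = 0 + ((rec X. b.a.b.(0 + (X + 0 + 0\{c}))) + 0 + 0\{c}) :: —b→ q1
Bisimilarity quotient blocks:
  B0 = {p0, p3, q0, q3}
  B1 = {p1, q1}
  B2 = {p2, q2}
p0 ∈ B0, q0 ∈ B0 → same block

bisimilar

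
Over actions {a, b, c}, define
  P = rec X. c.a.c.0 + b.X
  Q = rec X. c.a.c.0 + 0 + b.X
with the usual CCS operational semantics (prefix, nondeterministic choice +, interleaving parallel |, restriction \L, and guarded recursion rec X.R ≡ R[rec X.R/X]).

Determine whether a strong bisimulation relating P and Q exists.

P ~ Q

Reachable graph of P (4 states):
  m0 = rec X. c.a.c.0 + b.X :: =b=> m0, =c=> m1
  m1 = a.c.0 :: =a=> m2
  m2 = c.0 :: =c=> m3
  m3 = 0 :: stopped
Reachable graph of Q (4 states):
  n0 = rec X. c.a.c.0 + 0 + b.X :: =b=> n0, =c=> n1
  n1 = a.c.0 :: =a=> n2
  n2 = c.0 :: =c=> n3
  n3 = 0 :: stopped
Bisimilarity quotient blocks:
  B0 = {m0, n0}
  B1 = {m1, n1}
  B2 = {m2, n2}
  B3 = {m3, n3}
m0 ∈ B0, n0 ∈ B0 → same block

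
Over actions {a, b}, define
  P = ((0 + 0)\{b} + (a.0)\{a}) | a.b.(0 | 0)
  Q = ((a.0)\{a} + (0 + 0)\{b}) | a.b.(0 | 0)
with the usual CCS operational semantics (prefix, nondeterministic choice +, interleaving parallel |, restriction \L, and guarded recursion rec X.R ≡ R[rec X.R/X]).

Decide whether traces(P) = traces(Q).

P's transition system — 3 states:
  s0 = ((0 + 0)\{b} + (a.0)\{a}) | a.b.(0 | 0) → —a→ s1
  s1 = ((0 + 0)\{b} + (a.0)\{a}) | b.(0 | 0) → —b→ s2
  s2 = ((0 + 0)\{b} + (a.0)\{a}) | (0 | 0) → stopped
Q's transition system — 3 states:
  t0 = ((a.0)\{a} + (0 + 0)\{b}) | a.b.(0 | 0) → —a→ t1
  t1 = ((a.0)\{a} + (0 + 0)\{b}) | b.(0 | 0) → —b→ t2
  t2 = ((a.0)\{a} + (0 + 0)\{b}) | (0 | 0) → stopped
Bisimilarity quotient blocks:
  B0 = {s0, t0}
  B1 = {s1, t1}
  B2 = {s2, t2}
s0 ∈ B0, t0 ∈ B0 → same block
Bisimilar ⇒ trace-equivalent.

trace-equivalent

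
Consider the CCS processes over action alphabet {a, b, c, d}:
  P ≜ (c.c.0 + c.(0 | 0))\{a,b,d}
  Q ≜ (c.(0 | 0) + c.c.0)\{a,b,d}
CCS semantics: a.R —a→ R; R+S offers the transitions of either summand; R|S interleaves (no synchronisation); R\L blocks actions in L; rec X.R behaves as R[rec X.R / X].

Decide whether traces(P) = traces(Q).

Reachable graph of P (4 states):
  s0 = (c.c.0 + c.(0 | 0))\{a,b,d} :: ··c··> s1, ··c··> s2
  s1 = (0 | 0)\{a,b,d} :: ·
  s2 = (c.0)\{a,b,d} :: ··c··> s3
  s3 = 0\{a,b,d} :: ·
Reachable graph of Q (4 states):
  t0 = (c.(0 | 0) + c.c.0)\{a,b,d} :: ··c··> t1, ··c··> t2
  t1 = (0 | 0)\{a,b,d} :: ·
  t2 = (c.0)\{a,b,d} :: ··c··> t3
  t3 = 0\{a,b,d} :: ·
Partition-refinement fixed point:
  B0 = {s0, t0}
  B1 = {s2, t2}
  B2 = {s1, s3, t1, t3}
s0 ∈ B0, t0 ∈ B0 → same block
Bisimilar ⇒ trace-equivalent.

trace-equivalent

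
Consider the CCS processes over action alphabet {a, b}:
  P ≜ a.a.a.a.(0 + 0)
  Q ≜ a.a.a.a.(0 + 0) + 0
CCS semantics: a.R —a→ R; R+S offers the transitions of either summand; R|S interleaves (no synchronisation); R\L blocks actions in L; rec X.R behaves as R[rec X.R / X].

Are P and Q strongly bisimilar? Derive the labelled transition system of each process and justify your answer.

bisimilar

P's transition system — 5 states:
  s0 = a.a.a.a.(0 + 0) :: -a-> s1
  s1 = a.a.a.(0 + 0) :: -a-> s2
  s2 = a.a.(0 + 0) :: -a-> s3
  s3 = a.(0 + 0) :: -a-> s4
  s4 = 0 + 0 :: (no moves)
Q's transition system — 5 states:
  t0 = a.a.a.a.(0 + 0) + 0 :: -a-> t1
  t1 = a.a.a.(0 + 0) :: -a-> t2
  t2 = a.a.(0 + 0) :: -a-> t3
  t3 = a.(0 + 0) :: -a-> t4
  t4 = 0 + 0 :: (no moves)
Coarsest stable partition (strong bisimilarity classes):
  B0 = {s0, t0}
  B1 = {s1, t1}
  B2 = {s2, t2}
  B3 = {s3, t3}
  B4 = {s4, t4}
s0 ∈ B0, t0 ∈ B0 → same block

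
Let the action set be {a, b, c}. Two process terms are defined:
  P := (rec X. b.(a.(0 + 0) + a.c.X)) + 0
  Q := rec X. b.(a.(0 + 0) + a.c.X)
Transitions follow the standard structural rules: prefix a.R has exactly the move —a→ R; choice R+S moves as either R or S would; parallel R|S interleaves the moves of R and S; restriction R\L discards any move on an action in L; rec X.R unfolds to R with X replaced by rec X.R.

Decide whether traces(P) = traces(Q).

Reachable graph of P (5 states):
  s0 = (rec X. b.(a.(0 + 0) + a.c.X)) + 0 :: --b--▸ s1
  s1 = a.(0 + 0) + a.c.(rec X. b.(a.(0 + 0) + a.c.X)) :: --a--▸ s2, --a--▸ s3
  s2 = 0 + 0 :: deadlocked
  s3 = c.(rec X. b.(a.(0 + 0) + a.c.X)) :: --c--▸ s4
  s4 = rec X. b.(a.(0 + 0) + a.c.X) :: --b--▸ s1
Reachable graph of Q (4 states):
  t0 = rec X. b.(a.(0 + 0) + a.c.X) :: --b--▸ t1
  t1 = a.(0 + 0) + a.c.(rec X. b.(a.(0 + 0) + a.c.X)) :: --a--▸ t2, --a--▸ t3
  t2 = 0 + 0 :: deadlocked
  t3 = c.(rec X. b.(a.(0 + 0) + a.c.X)) :: --c--▸ t0
Bisimilarity quotient blocks:
  B0 = {s0, s4, t0}
  B1 = {s1, t1}
  B2 = {s2, t2}
  B3 = {s3, t3}
s0 ∈ B0, t0 ∈ B0 → same block
Bisimilar ⇒ trace-equivalent.

traces(P) = traces(Q)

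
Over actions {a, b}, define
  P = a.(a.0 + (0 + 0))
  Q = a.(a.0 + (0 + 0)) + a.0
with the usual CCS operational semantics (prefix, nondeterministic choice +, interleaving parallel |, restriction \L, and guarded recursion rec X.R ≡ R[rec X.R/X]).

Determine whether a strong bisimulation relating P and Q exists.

not bisimilar

Reachable graph of P (3 states):
  s0 = a.(a.0 + (0 + 0)) ⊢ -a-> s1
  s1 = a.0 + (0 + 0) ⊢ -a-> s2
  s2 = 0 ⊢ (no moves)
Reachable graph of Q (3 states):
  t0 = a.(a.0 + (0 + 0)) + a.0 ⊢ -a-> t1, -a-> t2
  t1 = 0 ⊢ (no moves)
  t2 = a.0 + (0 + 0) ⊢ -a-> t1
Bisimilarity quotient blocks:
  B0 = {s0}
  B1 = {s1, t2}
  B2 = {s2, t1}
  B3 = {t0}
s0 ∈ B0, t0 ∈ B3 → different blocks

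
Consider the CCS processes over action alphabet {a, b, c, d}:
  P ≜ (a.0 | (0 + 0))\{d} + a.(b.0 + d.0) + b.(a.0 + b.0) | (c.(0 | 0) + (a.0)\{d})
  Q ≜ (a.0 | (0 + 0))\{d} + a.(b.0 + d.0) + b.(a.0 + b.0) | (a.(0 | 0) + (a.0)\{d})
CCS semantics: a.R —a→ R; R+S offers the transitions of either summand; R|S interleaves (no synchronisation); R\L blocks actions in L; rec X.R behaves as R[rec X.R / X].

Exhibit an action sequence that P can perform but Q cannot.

c

LTS(P): 12 reachable states
  m0 = (a.0 | (0 + 0))\{d} + a.(b.0 + d.0) + b.(a.0 + b.0) | (c.(0 | 0) + (a.0)\{d}) | ··a··> m1, ··a··> m2, ··a··> m3, ··b··> m4, ··c··> m5
  m1 = (0 | (0 + 0))\{d} | (no moves)
  m2 = b.(a.0 + b.0) | 0\{d} | ··b··> m6
  m3 = b.0 + d.0 | ··b··> m7, ··d··> m7
  m4 = (a.0 + b.0) | (c.(0 | 0) + (a.0)\{d}) | ··a··> m6, ··a··> m8, ··b··> m8, ··c··> m9
  m5 = b.(a.0 + b.0) | (0 | 0) | ··b··> m9
  m6 = (a.0 + b.0) | 0\{d} | ··a··> m10, ··b··> m10
  m7 = 0 | (no moves)
  m8 = 0 | (c.(0 | 0) + (a.0)\{d}) | ··a··> m10, ··c··> m11
  m9 = (a.0 + b.0) | (0 | 0) | ··a··> m11, ··b··> m11
  m10 = 0 | 0\{d} | (no moves)
  m11 = 0 | (0 | 0) | (no moves)
LTS(Q): 12 reachable states
  n0 = (a.0 | (0 + 0))\{d} + a.(b.0 + d.0) + b.(a.0 + b.0) | (a.(0 | 0) + (a.0)\{d}) | ··a··> n1, ··a··> n2, ··a··> n3, ··a··> n4, ··b··> n5
  n1 = (0 | (0 + 0))\{d} | (no moves)
  n2 = b.(a.0 + b.0) | (0 | 0) | ··b··> n6
  n3 = b.(a.0 + b.0) | 0\{d} | ··b··> n7
  n4 = b.0 + d.0 | ··b··> n8, ··d··> n8
  n5 = (a.0 + b.0) | (a.(0 | 0) + (a.0)\{d}) | ··a··> n6, ··a··> n7, ··a··> n9, ··b··> n9
  n6 = (a.0 + b.0) | (0 | 0) | ··a··> n10, ··b··> n10
  n7 = (a.0 + b.0) | 0\{d} | ··a··> n11, ··b··> n11
  n8 = 0 | (no moves)
  n9 = 0 | (a.(0 | 0) + (a.0)\{d}) | ··a··> n10, ··a··> n11
  n10 = 0 | (0 | 0) | (no moves)
  n11 = 0 | 0\{d} | (no moves)
Run σ = ⟨c⟩ on P: start {m0}
  step 1 (c): {m5}
  ✓ P
Run σ = ⟨c⟩ on Q: start {n0}
  step 1 (c): no successor for Q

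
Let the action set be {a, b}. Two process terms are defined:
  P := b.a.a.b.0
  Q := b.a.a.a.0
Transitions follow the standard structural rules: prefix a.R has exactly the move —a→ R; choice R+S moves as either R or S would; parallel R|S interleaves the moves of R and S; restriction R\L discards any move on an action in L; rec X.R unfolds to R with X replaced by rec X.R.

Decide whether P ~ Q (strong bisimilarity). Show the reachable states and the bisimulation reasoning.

P ≁ Q

Reachable graph of P (5 states):
  s0 = b.a.a.b.0 → --b--▸ s1
  s1 = a.a.b.0 → --a--▸ s2
  s2 = a.b.0 → --a--▸ s3
  s3 = b.0 → --b--▸ s4
  s4 = 0 → ·
Reachable graph of Q (5 states):
  t0 = b.a.a.a.0 → --b--▸ t1
  t1 = a.a.a.0 → --a--▸ t2
  t2 = a.a.0 → --a--▸ t3
  t3 = a.0 → --a--▸ t4
  t4 = 0 → ·
Partition-refinement fixed point:
  B0 = {s0}
  B1 = {s1}
  B2 = {s2}
  B3 = {s3}
  B4 = {s4, t4}
  B5 = {t0}
  B6 = {t1}
  B7 = {t2}
  B8 = {t3}
s0 ∈ B0, t0 ∈ B5 → different blocks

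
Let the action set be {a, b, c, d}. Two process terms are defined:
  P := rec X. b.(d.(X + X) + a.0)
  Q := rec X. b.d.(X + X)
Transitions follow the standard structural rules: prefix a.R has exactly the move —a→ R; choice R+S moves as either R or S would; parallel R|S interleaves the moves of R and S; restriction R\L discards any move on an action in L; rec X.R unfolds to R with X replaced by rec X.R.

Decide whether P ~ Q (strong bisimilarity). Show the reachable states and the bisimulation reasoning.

NO

Reachable graph of P (4 states):
  u0 = rec X. b.(d.(X + X) + a.0) → =b=> u1
  u1 = d.((rec X. b.(d.(X + X) + a.0)) + (rec X. b.(d.(X + X) + a.0))) + a.0 → =a=> u2, =d=> u3
  u2 = 0 → stopped
  u3 = (rec X. b.(d.(X + X) + a.0)) + (rec X. b.(d.(X + X) + a.0)) → =b=> u1
Reachable graph of Q (3 states):
  v0 = rec X. b.d.(X + X) → =b=> v1
  v1 = d.((rec X. b.d.(X + X)) + (rec X. b.d.(X + X))) → =d=> v2
  v2 = (rec X. b.d.(X + X)) + (rec X. b.d.(X + X)) → =b=> v1
Coarsest stable partition (strong bisimilarity classes):
  B0 = {u0, u3}
  B1 = {u1}
  B2 = {u2}
  B3 = {v0, v2}
  B4 = {v1}
u0 ∈ B0, v0 ∈ B3 → different blocks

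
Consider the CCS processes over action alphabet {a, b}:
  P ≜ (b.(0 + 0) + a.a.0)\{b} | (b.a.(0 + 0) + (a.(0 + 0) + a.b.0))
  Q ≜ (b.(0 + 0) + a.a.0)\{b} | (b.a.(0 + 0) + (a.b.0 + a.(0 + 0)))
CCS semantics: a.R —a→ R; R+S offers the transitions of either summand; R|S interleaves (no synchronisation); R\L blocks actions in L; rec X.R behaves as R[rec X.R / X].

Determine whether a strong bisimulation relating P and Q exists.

P ~ Q

P's transition system — 15 states:
  s0 = (b.(0 + 0) + a.a.0)\{b} | (b.a.(0 + 0) + (a.(0 + 0) + a.b.0)) ⊢ =a=> s1, =a=> s2, =a=> s3, =b=> s4
  s1 = (a.0)\{b} | (b.a.(0 + 0) + (a.(0 + 0) + a.b.0)) ⊢ =a=> s5, =a=> s6, =a=> s7, =b=> s8
  s2 = (b.(0 + 0) + a.a.0)\{b} | (0 + 0) ⊢ =a=> s5
  s3 = (b.(0 + 0) + a.a.0)\{b} | b.0 ⊢ =a=> s6, =b=> s9
  s4 = (b.(0 + 0) + a.a.0)\{b} | a.(0 + 0) ⊢ =a=> s2, =a=> s8
  s5 = (a.0)\{b} | (0 + 0) ⊢ =a=> s10
  s6 = (a.0)\{b} | b.0 ⊢ =a=> s11, =b=> s12
  s7 = 0\{b} | (b.a.(0 + 0) + (a.(0 + 0) + a.b.0)) ⊢ =a=> s10, =a=> s11, =b=> s13
  s8 = (a.0)\{b} | a.(0 + 0) ⊢ =a=> s13, =a=> s5
  s9 = (b.(0 + 0) + a.a.0)\{b} | 0 ⊢ =a=> s12
  s10 = 0\{b} | (0 + 0) ⊢ (no moves)
  s11 = 0\{b} | b.0 ⊢ =b=> s14
  s12 = (a.0)\{b} | 0 ⊢ =a=> s14
  s13 = 0\{b} | a.(0 + 0) ⊢ =a=> s10
  s14 = 0\{b} | 0 ⊢ (no moves)
Q's transition system — 15 states:
  t0 = (b.(0 + 0) + a.a.0)\{b} | (b.a.(0 + 0) + (a.b.0 + a.(0 + 0))) ⊢ =a=> t1, =a=> t2, =a=> t3, =b=> t4
  t1 = (a.0)\{b} | (b.a.(0 + 0) + (a.b.0 + a.(0 + 0))) ⊢ =a=> t5, =a=> t6, =a=> t7, =b=> t8
  t2 = (b.(0 + 0) + a.a.0)\{b} | (0 + 0) ⊢ =a=> t5
  t3 = (b.(0 + 0) + a.a.0)\{b} | b.0 ⊢ =a=> t6, =b=> t9
  t4 = (b.(0 + 0) + a.a.0)\{b} | a.(0 + 0) ⊢ =a=> t2, =a=> t8
  t5 = (a.0)\{b} | (0 + 0) ⊢ =a=> t10
  t6 = (a.0)\{b} | b.0 ⊢ =a=> t11, =b=> t12
  t7 = 0\{b} | (b.a.(0 + 0) + (a.b.0 + a.(0 + 0))) ⊢ =a=> t10, =a=> t11, =b=> t13
  t8 = (a.0)\{b} | a.(0 + 0) ⊢ =a=> t13, =a=> t5
  t9 = (b.(0 + 0) + a.a.0)\{b} | 0 ⊢ =a=> t12
  t10 = 0\{b} | (0 + 0) ⊢ (no moves)
  t11 = 0\{b} | b.0 ⊢ =b=> t14
  t12 = (a.0)\{b} | 0 ⊢ =a=> t14
  t13 = 0\{b} | a.(0 + 0) ⊢ =a=> t10
  t14 = 0\{b} | 0 ⊢ (no moves)
Partition-refinement fixed point:
  B0 = {s0, t0}
  B1 = {s3, t3}
  B2 = {s2, s8, s9, t2, t8, t9}
  B3 = {s12, s13, s5, t12, t13, t5}
  B4 = {s10, s14, t10, t14}
  B5 = {s6, t6}
  B6 = {s11, t11}
  B7 = {s1, t1}
  B8 = {s7, t7}
  B9 = {s4, t4}
s0 ∈ B0, t0 ∈ B0 → same block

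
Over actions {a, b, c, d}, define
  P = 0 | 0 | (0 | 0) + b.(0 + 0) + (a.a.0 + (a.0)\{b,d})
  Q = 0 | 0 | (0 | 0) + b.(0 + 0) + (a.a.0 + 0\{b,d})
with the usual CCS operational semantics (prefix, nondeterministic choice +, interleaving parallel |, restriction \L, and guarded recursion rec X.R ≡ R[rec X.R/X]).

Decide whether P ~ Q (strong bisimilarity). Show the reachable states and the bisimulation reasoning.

P ≁ Q

P's transition system — 5 states:
  u0 = 0 | 0 | (0 | 0) + b.(0 + 0) + (a.a.0 + (a.0)\{b,d}) → —a→ u1, —a→ u2, —b→ u3
  u1 = 0\{b,d} → ·
  u2 = a.0 → —a→ u4
  u3 = 0 + 0 → ·
  u4 = 0 → ·
Q's transition system — 4 states:
  v0 = 0 | 0 | (0 | 0) + b.(0 + 0) + (a.a.0 + 0\{b,d}) → —a→ v1, —b→ v2
  v1 = a.0 → —a→ v3
  v2 = 0 + 0 → ·
  v3 = 0 → ·
Partition-refinement fixed point:
  B0 = {u0}
  B1 = {u1, u3, u4, v2, v3}
  B2 = {u2, v1}
  B3 = {v0}
u0 ∈ B0, v0 ∈ B3 → different blocks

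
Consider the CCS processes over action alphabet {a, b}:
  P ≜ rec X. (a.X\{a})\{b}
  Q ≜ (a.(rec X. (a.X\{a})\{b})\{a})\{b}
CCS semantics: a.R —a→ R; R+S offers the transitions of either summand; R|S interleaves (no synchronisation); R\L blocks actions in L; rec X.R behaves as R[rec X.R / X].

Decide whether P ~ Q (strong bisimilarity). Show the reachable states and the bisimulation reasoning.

YES

P's transition system — 2 states:
  m0 = rec X. (a.X\{a})\{b} → -a-> m1
  m1 = (rec X. (a.X\{a})\{b})\{a}\{b} → ∅
Q's transition system — 2 states:
  n0 = (a.(rec X. (a.X\{a})\{b})\{a})\{b} → -a-> n1
  n1 = (rec X. (a.X\{a})\{b})\{a}\{b} → ∅
Bisimilarity quotient blocks:
  B0 = {m0, n0}
  B1 = {m1, n1}
m0 ∈ B0, n0 ∈ B0 → same block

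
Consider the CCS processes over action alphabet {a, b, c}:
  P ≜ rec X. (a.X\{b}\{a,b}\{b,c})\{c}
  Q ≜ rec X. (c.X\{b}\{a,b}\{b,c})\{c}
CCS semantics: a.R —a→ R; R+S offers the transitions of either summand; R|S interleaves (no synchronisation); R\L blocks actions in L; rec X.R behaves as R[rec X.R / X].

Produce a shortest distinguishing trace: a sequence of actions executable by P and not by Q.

LTS(P): 2 reachable states
  u0 = rec X. (a.X\{b}\{a,b}\{b,c})\{c} → ··a··> u1
  u1 = (rec X. (a.X\{b}\{a,b}\{b,c})\{c})\{b}\{a,b}\{b,c}\{c} → (no moves)
LTS(Q): 1 reachable states
  v0 = rec X. (c.X\{b}\{a,b}\{b,c})\{c} → (no moves)
Run σ = ⟨a⟩ on P: start {u0}
  after a @ step 1: {u1}
  ✓ P
Run σ = ⟨a⟩ on Q: start {v0}
  after a @ step 1: ∅  — Q cannot continue

a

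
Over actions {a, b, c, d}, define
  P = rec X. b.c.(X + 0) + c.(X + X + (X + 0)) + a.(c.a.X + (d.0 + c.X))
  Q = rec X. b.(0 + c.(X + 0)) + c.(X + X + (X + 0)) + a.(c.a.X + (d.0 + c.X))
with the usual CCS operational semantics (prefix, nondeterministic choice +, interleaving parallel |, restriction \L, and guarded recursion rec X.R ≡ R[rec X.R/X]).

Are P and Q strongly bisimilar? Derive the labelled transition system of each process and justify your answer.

YES

Reachable graph of P (7 states):
  m0 = rec X. b.c.(X + 0) + c.(X + X + (X + 0)) + a.(c.a.X + (d.0 + c.X)) ⊢ -a-> m1, -b-> m2, -c-> m3
  m1 = c.a.(rec X. b.c.(X + 0) + c.(X + X + (X + 0)) + a.(c.a.X + (d.0 + c.X))) + (d.0 + c.(rec X. b.c.(X + 0) + c.(X + X + (X + 0)) + a.(c.a.X + (d.0 + c.X)))) ⊢ -c-> m0, -c-> m4, -d-> m5
  m2 = c.((rec X. b.c.(X + 0) + c.(X + X + (X + 0)) + a.(c.a.X + (d.0 + c.X))) + 0) ⊢ -c-> m6
  m3 = (rec X. b.c.(X + 0) + c.(X + X + (X + 0)) + a.(c.a.X + (d.0 + c.X))) + (rec X. b.c.(X + 0) + c.(X + X + (X + 0)) + a.(c.a.X + (d.0 + c.X))) + ((rec X. b.c.(X + 0) + c.(X + X + (X + 0)) + a.(c.a.X + (d.0 + c.X))) + 0) ⊢ -a-> m1, -b-> m2, -c-> m3
  m4 = a.(rec X. b.c.(X + 0) + c.(X + X + (X + 0)) + a.(c.a.X + (d.0 + c.X))) ⊢ -a-> m0
  m5 = 0 ⊢ (no moves)
  m6 = (rec X. b.c.(X + 0) + c.(X + X + (X + 0)) + a.(c.a.X + (d.0 + c.X))) + 0 ⊢ -a-> m1, -b-> m2, -c-> m3
Reachable graph of Q (7 states):
  n0 = rec X. b.(0 + c.(X + 0)) + c.(X + X + (X + 0)) + a.(c.a.X + (d.0 + c.X)) ⊢ -a-> n1, -b-> n2, -c-> n3
  n1 = c.a.(rec X. b.(0 + c.(X + 0)) + c.(X + X + (X + 0)) + a.(c.a.X + (d.0 + c.X))) + (d.0 + c.(rec X. b.(0 + c.(X + 0)) + c.(X + X + (X + 0)) + a.(c.a.X + (d.0 + c.X)))) ⊢ -c-> n0, -c-> n4, -d-> n5
  n2 = 0 + c.((rec X. b.(0 + c.(X + 0)) + c.(X + X + (X + 0)) + a.(c.a.X + (d.0 + c.X))) + 0) ⊢ -c-> n6
  n3 = (rec X. b.(0 + c.(X + 0)) + c.(X + X + (X + 0)) + a.(c.a.X + (d.0 + c.X))) + (rec X. b.(0 + c.(X + 0)) + c.(X + X + (X + 0)) + a.(c.a.X + (d.0 + c.X))) + ((rec X. b.(0 + c.(X + 0)) + c.(X + X + (X + 0)) + a.(c.a.X + (d.0 + c.X))) + 0) ⊢ -a-> n1, -b-> n2, -c-> n3
  n4 = a.(rec X. b.(0 + c.(X + 0)) + c.(X + X + (X + 0)) + a.(c.a.X + (d.0 + c.X))) ⊢ -a-> n0
  n5 = 0 ⊢ (no moves)
  n6 = (rec X. b.(0 + c.(X + 0)) + c.(X + X + (X + 0)) + a.(c.a.X + (d.0 + c.X))) + 0 ⊢ -a-> n1, -b-> n2, -c-> n3
Partition-refinement fixed point:
  B0 = {m0, m3, m6, n0, n3, n6}
  B1 = {m2, n2}
  B2 = {m1, n1}
  B3 = {m4, n4}
  B4 = {m5, n5}
m0 ∈ B0, n0 ∈ B0 → same block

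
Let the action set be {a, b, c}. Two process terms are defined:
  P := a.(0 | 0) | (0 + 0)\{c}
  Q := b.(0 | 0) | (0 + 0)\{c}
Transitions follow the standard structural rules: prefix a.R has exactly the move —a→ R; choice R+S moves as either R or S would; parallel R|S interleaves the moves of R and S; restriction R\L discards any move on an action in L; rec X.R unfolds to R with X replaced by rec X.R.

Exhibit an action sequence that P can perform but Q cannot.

LTS(P): 2 reachable states
  p0 = a.(0 | 0) | (0 + 0)\{c} | =a=> p1
  p1 = 0 | 0 | (0 + 0)\{c} | ·
LTS(Q): 2 reachable states
  q0 = b.(0 | 0) | (0 + 0)\{c} | =b=> q1
  q1 = 0 | 0 | (0 + 0)\{c} | ·
Trace ⟨a⟩ through P, begin at {p0}:
  after a @ step 1: {p1}
  ✓ P
Trace ⟨a⟩ through Q, begin at {q0}:
  after a @ step 1: ∅ (Q stuck)

a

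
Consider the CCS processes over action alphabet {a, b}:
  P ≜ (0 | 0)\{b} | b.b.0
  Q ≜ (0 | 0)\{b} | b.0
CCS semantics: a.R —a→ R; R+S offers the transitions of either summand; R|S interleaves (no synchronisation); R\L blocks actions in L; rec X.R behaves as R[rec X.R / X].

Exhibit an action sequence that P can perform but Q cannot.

P's transition system — 3 states:
  u0 = (0 | 0)\{b} | b.b.0 ⊢ ··b··> u1
  u1 = (0 | 0)\{b} | b.0 ⊢ ··b··> u2
  u2 = (0 | 0)\{b} | 0 ⊢ deadlocked
Q's transition system — 2 states:
  v0 = (0 | 0)\{b} | b.0 ⊢ ··b··> v1
  v1 = (0 | 0)\{b} | 0 ⊢ deadlocked
Executing bb from P (initial set {u0}):
  after b @ step 1: {u1}
  after b @ step 2: {u2}
  ✓ P
Executing bb from Q (initial set {v0}):
  after b @ step 1: {v1}
  after b @ step 2: no successor for Q

bb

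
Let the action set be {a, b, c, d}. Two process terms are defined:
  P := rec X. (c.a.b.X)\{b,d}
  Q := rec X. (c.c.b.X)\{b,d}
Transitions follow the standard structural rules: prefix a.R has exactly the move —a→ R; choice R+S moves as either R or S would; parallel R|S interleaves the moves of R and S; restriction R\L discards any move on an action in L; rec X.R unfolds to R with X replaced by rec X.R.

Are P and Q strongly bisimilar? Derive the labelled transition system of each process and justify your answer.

LTS(P): 3 reachable states
  s0 = rec X. (c.a.b.X)\{b,d} ⊢ ··c··> s1
  s1 = (a.b.(rec X. (c.a.b.X)\{b,d}))\{b,d} ⊢ ··a··> s2
  s2 = (b.(rec X. (c.a.b.X)\{b,d}))\{b,d} ⊢ stopped
LTS(Q): 3 reachable states
  t0 = rec X. (c.c.b.X)\{b,d} ⊢ ··c··> t1
  t1 = (c.b.(rec X. (c.c.b.X)\{b,d}))\{b,d} ⊢ ··c··> t2
  t2 = (b.(rec X. (c.c.b.X)\{b,d}))\{b,d} ⊢ stopped
Bisimilarity quotient blocks:
  B0 = {s0}
  B1 = {s1}
  B2 = {s2, t2}
  B3 = {t0}
  B4 = {t1}
s0 ∈ B0, t0 ∈ B3 → different blocks

not bisimilar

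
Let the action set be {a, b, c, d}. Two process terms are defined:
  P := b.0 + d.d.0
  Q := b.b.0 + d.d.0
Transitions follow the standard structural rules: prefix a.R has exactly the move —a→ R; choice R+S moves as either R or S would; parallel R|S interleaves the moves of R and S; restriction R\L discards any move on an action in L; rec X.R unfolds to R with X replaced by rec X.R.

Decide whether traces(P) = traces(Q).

traces(P) ≠ traces(Q) — witness ⟨bb⟩

P's transition system — 3 states:
  s0 = b.0 + d.d.0 has moves =b=> s1, =d=> s2
  s1 = 0 has moves stopped
  s2 = d.0 has moves =d=> s1
Q's transition system — 4 states:
  t0 = b.b.0 + d.d.0 has moves =b=> t1, =d=> t2
  t1 = b.0 has moves =b=> t3
  t2 = d.0 has moves =d=> t3
  t3 = 0 has moves stopped
Trace ⟨bb⟩ through Q, begin at {t0}:
  [1] b ⇒ {t1}
  [2] b ⇒ {t3}
  ✓ Q
Trace ⟨bb⟩ through P, begin at {s0}:
  [1] b ⇒ {s1}
  [2] b ⇒ ∅  — P cannot continue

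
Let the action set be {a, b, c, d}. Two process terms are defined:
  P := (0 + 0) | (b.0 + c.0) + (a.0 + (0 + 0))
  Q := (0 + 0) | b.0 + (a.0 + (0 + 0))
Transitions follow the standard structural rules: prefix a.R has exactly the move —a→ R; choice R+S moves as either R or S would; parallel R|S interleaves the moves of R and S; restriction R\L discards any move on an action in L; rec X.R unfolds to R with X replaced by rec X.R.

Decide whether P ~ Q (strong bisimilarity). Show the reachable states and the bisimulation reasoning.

P's transition system — 3 states:
  p0 = (0 + 0) | (b.0 + c.0) + (a.0 + (0 + 0)) has moves -a-> p1, -b-> p2, -c-> p2
  p1 = 0 has moves deadlocked
  p2 = (0 + 0) | 0 has moves deadlocked
Q's transition system — 3 states:
  q0 = (0 + 0) | b.0 + (a.0 + (0 + 0)) has moves -a-> q1, -b-> q2
  q1 = 0 has moves deadlocked
  q2 = (0 + 0) | 0 has moves deadlocked
Bisimilarity quotient blocks:
  B0 = {p0}
  B1 = {p1, p2, q1, q2}
  B2 = {q0}
p0 ∈ B0, q0 ∈ B2 → different blocks

P ≁ Q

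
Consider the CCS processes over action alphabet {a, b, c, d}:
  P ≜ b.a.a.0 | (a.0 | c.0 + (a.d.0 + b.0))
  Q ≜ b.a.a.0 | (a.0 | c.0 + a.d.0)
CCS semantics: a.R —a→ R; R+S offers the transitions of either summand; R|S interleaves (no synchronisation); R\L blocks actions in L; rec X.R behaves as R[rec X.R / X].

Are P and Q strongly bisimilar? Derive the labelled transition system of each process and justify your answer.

Reachable graph of P (24 states):
  p0 = b.a.a.0 | (a.0 | c.0 + (a.d.0 + b.0)) ⊢ =a=> p1, =a=> p2, =b=> p3, =b=> p4, =c=> p5
  p1 = b.a.a.0 | (0 | c.0) ⊢ =b=> p6, =c=> p7
  p2 = b.a.a.0 | d.0 ⊢ =b=> p8, =d=> p4
  p3 = a.a.0 | (a.0 | c.0 + (a.d.0 + b.0)) ⊢ =a=> p6, =a=> p8, =a=> p9, =b=> p10, =c=> p11
  p4 = b.a.a.0 | 0 ⊢ =b=> p10
  p5 = b.a.a.0 | (a.0 | 0) ⊢ =a=> p7, =b=> p11
  p6 = a.a.0 | (0 | c.0) ⊢ =a=> p12, =c=> p13
  p7 = b.a.a.0 | (0 | 0) ⊢ =b=> p13
  p8 = a.a.0 | d.0 ⊢ =a=> p14, =d=> p10
  p9 = a.0 | (a.0 | c.0 + (a.d.0 + b.0)) ⊢ =a=> p12, =a=> p14, =a=> p15, =b=> p16, =c=> p17
  p10 = a.a.0 | 0 ⊢ =a=> p16
  p11 = a.a.0 | (a.0 | 0) ⊢ =a=> p13, =a=> p17
  p12 = a.0 | (0 | c.0) ⊢ =a=> p18, =c=> p19
  p13 = a.a.0 | (0 | 0) ⊢ =a=> p19
  p14 = a.0 | d.0 ⊢ =a=> p20, =d=> p16
  p15 = 0 | (a.0 | c.0 + (a.d.0 + b.0)) ⊢ =a=> p18, =a=> p20, =b=> p21, =c=> p22
  p16 = a.0 | 0 ⊢ =a=> p21
  p17 = a.0 | (a.0 | 0) ⊢ =a=> p19, =a=> p22
  p18 = 0 | (0 | c.0) ⊢ =c=> p23
  p19 = a.0 | (0 | 0) ⊢ =a=> p23
  p20 = 0 | d.0 ⊢ =d=> p21
  p21 = 0 | 0 ⊢ deadlocked
  p22 = 0 | (a.0 | 0) ⊢ =a=> p23
  p23 = 0 | (0 | 0) ⊢ deadlocked
Reachable graph of Q (24 states):
  q0 = b.a.a.0 | (a.0 | c.0 + a.d.0) ⊢ =a=> q1, =a=> q2, =b=> q3, =c=> q4
  q1 = b.a.a.0 | (0 | c.0) ⊢ =b=> q5, =c=> q6
  q2 = b.a.a.0 | d.0 ⊢ =b=> q7, =d=> q8
  q3 = a.a.0 | (a.0 | c.0 + a.d.0) ⊢ =a=> q5, =a=> q7, =a=> q9, =c=> q10
  q4 = b.a.a.0 | (a.0 | 0) ⊢ =a=> q6, =b=> q10
  q5 = a.a.0 | (0 | c.0) ⊢ =a=> q11, =c=> q12
  q6 = b.a.a.0 | (0 | 0) ⊢ =b=> q12
  q7 = a.a.0 | d.0 ⊢ =a=> q13, =d=> q14
  q8 = b.a.a.0 | 0 ⊢ =b=> q14
  q9 = a.0 | (a.0 | c.0 + a.d.0) ⊢ =a=> q11, =a=> q13, =a=> q15, =c=> q16
  q10 = a.a.0 | (a.0 | 0) ⊢ =a=> q12, =a=> q16
  q11 = a.0 | (0 | c.0) ⊢ =a=> q17, =c=> q18
  q12 = a.a.0 | (0 | 0) ⊢ =a=> q18
  q13 = a.0 | d.0 ⊢ =a=> q19, =d=> q20
  q14 = a.a.0 | 0 ⊢ =a=> q20
  q15 = 0 | (a.0 | c.0 + a.d.0) ⊢ =a=> q17, =a=> q19, =c=> q21
  q16 = a.0 | (a.0 | 0) ⊢ =a=> q18, =a=> q21
  q17 = 0 | (0 | c.0) ⊢ =c=> q22
  q18 = a.0 | (0 | 0) ⊢ =a=> q22
  q19 = 0 | d.0 ⊢ =d=> q23
  q20 = a.0 | 0 ⊢ =a=> q23
  q21 = 0 | (a.0 | 0) ⊢ =a=> q22
  q22 = 0 | (0 | 0) ⊢ deadlocked
  q23 = 0 | 0 ⊢ deadlocked
Bisimilarity quotient blocks:
  B0 = {p0}
  B1 = {p1, q1}
  B2 = {p4, p7, q6, q8}
  B3 = {p10, p13, p17, q12, q14, q16}
  B4 = {p16, p19, p22, q18, q20, q21}
  B5 = {p21, p23, q22, q23}
  B6 = {p6, q5}
  B7 = {p12, q11}
  B8 = {p18, q17}
  B9 = {p5, q4}
  B10 = {p11, q10}
  B11 = {p2, q2}
  B12 = {p8, q7}
  B13 = {p14, q13}
  B14 = {p20, q19}
  B15 = {p3}
  B16 = {p9}
  B17 = {p15}
  B18 = {q0}
  B19 = {q3}
  B20 = {q9}
  B21 = {q15}
p0 ∈ B0, q0 ∈ B18 → different blocks

not bisimilar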